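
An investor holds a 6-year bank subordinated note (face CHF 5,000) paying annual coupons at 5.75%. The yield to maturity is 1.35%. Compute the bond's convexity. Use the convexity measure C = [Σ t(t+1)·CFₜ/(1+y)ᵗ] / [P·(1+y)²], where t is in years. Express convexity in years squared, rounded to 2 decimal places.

34.83

With y = 0.0135:
  t   CF        PV=CF/(1+0.0135)^t    t·PV        t(t+1)·PV
  1       287.50       283.6704       283.6704         567.3409
  2       287.50       279.8919       559.7838       1,679.3514
  3       287.50       276.1637       828.4911       3,313.9644
  4       287.50       272.4851     1,089.9406       5,449.7030
  5       287.50       268.8556     1,344.2780       8,065.6679
  6     5,287.50     4,878.7421    29,272.4527     204,907.1687
  Σ                  6,259.8089    33,378.6166     223,983.1964
P = 6,259.8089.
Convexity = Σ t(t+1)·PV / [P·(1+y)²] = 223,983.1964 / (6,259.8089 × 1.027182) = 34.83428.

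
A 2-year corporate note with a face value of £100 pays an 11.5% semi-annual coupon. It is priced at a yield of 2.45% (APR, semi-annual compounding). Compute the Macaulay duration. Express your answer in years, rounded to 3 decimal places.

Periodic yield y = 0.01225. Discount each cash flow and weight by its period:
  t   CF        PV=CF/(1+0.01225)^t    t·PV
  1         5.75         5.6804         5.6804
  2         5.75         5.6117        11.2233
  3         5.75         5.5438        16.6313
  4       105.75       100.7231       402.8925
  Σ                    117.5590       436.4276
Price P = Σ PV = 117.5590.
Macaulay duration = Σ(t·PV) / P = 436.4276 / 117.5590 = 3.71241 half-year periods.
In years: 3.71241 / 2 = 1.85621 years.

1.856 years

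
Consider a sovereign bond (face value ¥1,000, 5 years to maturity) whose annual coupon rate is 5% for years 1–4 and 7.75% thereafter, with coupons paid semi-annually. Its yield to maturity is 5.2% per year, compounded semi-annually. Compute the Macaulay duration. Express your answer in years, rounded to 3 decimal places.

Periodic yield y = 0.026. Discount each cash flow and weight by its period:
  t   CF        PV=CF/(1+0.026)^t    t·PV
  1        25.00        24.3665        24.3665
  2        25.00        23.7490        47.4980
  3        25.00        23.1472        69.4415
  4        25.00        22.5606        90.2424
  5        25.00        21.9889       109.9444
  6        25.00        21.4317       128.5900
  7        25.00        20.8886       146.2199
  8        25.00        20.3592       162.8738
  9        38.75        30.7571       276.8139
  10    1,038.75       803.5954     8,035.9538
  Σ                  1,012.8440     9,091.9441
Price P = Σ PV = 1,012.8440.
Macaulay duration = Σ(t·PV) / P = 9,091.9441 / 1,012.8440 = 8.97665 half-year periods.
In years: 8.97665 / 2 = 4.48832 years.

4.488 years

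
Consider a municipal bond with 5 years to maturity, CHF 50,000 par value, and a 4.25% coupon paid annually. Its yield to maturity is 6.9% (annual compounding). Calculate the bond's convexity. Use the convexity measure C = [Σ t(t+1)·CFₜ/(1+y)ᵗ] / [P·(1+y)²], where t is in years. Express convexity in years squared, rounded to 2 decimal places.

With y = 0.069:
  t   CF        PV=CF/(1+0.069)^t    t·PV        t(t+1)·PV
  1     2,125.00     1,987.8391     1,987.8391       3,975.6782
  2     2,125.00     1,859.5314     3,719.0629      11,157.1886
  3     2,125.00     1,739.5056     5,218.5167      20,874.0666
  4     2,125.00     1,627.2269     6,508.9076      32,544.5379
  5    52,125.00    37,338.5580   186,692.7901   1,120,156.7407
  Σ                 44,552.6610   204,127.1163   1,188,708.2120
P = 44,552.6610.
Convexity = Σ t(t+1)·PV / [P·(1+y)²] = 1,188,708.2120 / (44,552.6610 × 1.142761) = 23.34781.

23.35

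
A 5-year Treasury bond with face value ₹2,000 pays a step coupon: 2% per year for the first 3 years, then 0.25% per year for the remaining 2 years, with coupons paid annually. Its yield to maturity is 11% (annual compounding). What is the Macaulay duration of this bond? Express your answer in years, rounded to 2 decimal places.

4.77 years

Periodic yield y = 0.11. Discount each cash flow and weight by its year:
  t   CF        PV=CF/(1+0.11)^t    t·PV
  1        40.00        36.0360        36.0360
  2        40.00        32.4649        64.9298
  3        40.00        29.2477        87.7430
  4         5.00         3.2937        13.1746
  5     2,005.00     1,189.8699     5,949.3496
  Σ                  1,290.9122     6,151.2330
Price P = Σ PV = 1,290.9122.
Macaulay duration = Σ(t·PV) / P = 6,151.2330 / 1,290.9122 = 4.76503 years.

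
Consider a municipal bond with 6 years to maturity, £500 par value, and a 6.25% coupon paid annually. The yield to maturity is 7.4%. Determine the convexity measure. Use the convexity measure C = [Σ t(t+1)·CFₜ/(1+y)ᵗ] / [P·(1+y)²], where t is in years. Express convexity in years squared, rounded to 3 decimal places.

29.675

With y = 0.074:
  t   CF        PV=CF/(1+0.074)^t    t·PV        t(t+1)·PV
  1        31.25        29.0968        29.0968          58.1937
  2        31.25        27.0920        54.1840         162.5521
  3        31.25        25.2253        75.6760         302.7042
  4        31.25        23.4873        93.9492         469.7458
  5        31.25        21.8690       109.3449         656.0695
  6       531.25       346.1571     2,076.9427      14,538.5986
  Σ                    472.9276     2,439.1937      16,187.8639
P = 472.9276.
Convexity = Σ t(t+1)·PV / [P·(1+y)²] = 16,187.8639 / (472.9276 × 1.153476) = 29.67470.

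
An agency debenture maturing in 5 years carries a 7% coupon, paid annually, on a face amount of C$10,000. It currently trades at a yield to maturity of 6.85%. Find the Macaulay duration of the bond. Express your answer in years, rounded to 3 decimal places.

4.389 years

Periodic yield y = 0.0685. Discount each cash flow and weight by its year:
  t   CF        PV=CF/(1+0.0685)^t    t·PV
  1       700.00       655.1240       655.1240
  2       700.00       613.1249     1,226.2499
  3       700.00       573.8184     1,721.4552
  4       700.00       537.0317     2,148.1269
  5    10,700.00     7,682.6517    38,413.2586
  Σ                 10,061.7508    44,164.2145
Price P = Σ PV = 10,061.7508.
Macaulay duration = Σ(t·PV) / P = 44,164.2145 / 10,061.7508 = 4.38932 years.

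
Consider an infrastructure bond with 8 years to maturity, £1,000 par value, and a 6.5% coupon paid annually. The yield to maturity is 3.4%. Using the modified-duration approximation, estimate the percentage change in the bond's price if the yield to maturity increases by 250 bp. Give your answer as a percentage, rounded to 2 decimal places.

Periodic yield y = 0.034. Modified duration first:
  t   CF        PV=CF/(1+0.034)^t    t·PV
  1        65.00        62.8627        62.8627
  2        65.00        60.7956       121.5912
  3        65.00        58.7965       176.3896
  4        65.00        56.8632       227.4528
  5        65.00        54.9934       274.9671
  6        65.00        53.1851       319.1107
  7        65.00        51.4363       360.0540
  8     1,065.00       815.0520     6,520.4157
  Σ                  1,213.9848     8,062.8437
P = 1,213.9848; D_Mac = 6.64163 yrs; D_mod = 6.64163/(1+0.034) = 6.42324 yrs.
ΔP/P ≈ -D_mod · Δy = -6.42324 × (+0.025) = -0.160581 = -16.0581%.

-16.06%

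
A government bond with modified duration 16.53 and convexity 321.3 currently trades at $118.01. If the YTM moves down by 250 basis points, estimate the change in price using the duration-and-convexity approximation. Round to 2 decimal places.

Duration effect: -D_mod·Δy = -16.53 × (-0.025) = +0.413250
Convexity effect: ½·C·(Δy)² = 0.5 × 321.3 × (-0.025)² = +0.10040625
ΔP/P ≈ +0.413250 + 0.10040625 = +0.51365625
ΔP ≈ 118.01 × (+0.51365625) = +60.6165740625.

+$60.62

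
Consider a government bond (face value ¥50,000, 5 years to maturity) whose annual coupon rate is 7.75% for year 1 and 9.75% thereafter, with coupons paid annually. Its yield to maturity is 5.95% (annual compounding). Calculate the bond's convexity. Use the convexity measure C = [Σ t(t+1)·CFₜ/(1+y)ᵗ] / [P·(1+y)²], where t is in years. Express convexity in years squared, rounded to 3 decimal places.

With y = 0.0595:
  t   CF        PV=CF/(1+0.0595)^t    t·PV        t(t+1)·PV
  1     3,875.00     3,657.3856     3,657.3856       7,314.7711
  2     4,875.00     4,342.8287     8,685.6574      26,056.9721
  3     4,875.00     4,098.9417    12,296.8250      49,187.2999
  4     4,875.00     3,868.7510    15,475.0039      77,375.0195
  5    54,875.00    41,102.6410   205,513.2051   1,233,079.2305
  Σ                 57,070.5479   245,628.0769   1,393,013.2932
P = 57,070.5479.
Convexity = Σ t(t+1)·PV / [P·(1+y)²] = 1,393,013.2932 / (57,070.5479 × 1.122540) = 21.74409.

21.744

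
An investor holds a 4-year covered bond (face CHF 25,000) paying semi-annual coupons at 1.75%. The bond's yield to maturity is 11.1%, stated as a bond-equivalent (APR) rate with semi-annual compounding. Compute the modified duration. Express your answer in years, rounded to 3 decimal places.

Periodic yield y = 0.0555. First find Macaulay duration:
  t   CF        PV=CF/(1+0.0555)^t    t·PV
  1       218.75       207.2477       207.2477
  2       218.75       196.3503       392.7006
  3       218.75       186.0259       558.0776
  4       218.75       176.2443       704.9773
  5       218.75       166.9771       834.8854
  6       218.75       158.1971       949.1829
  7       218.75       149.8789     1,049.1521
  8    25,218.75    16,370.3383   130,962.7067
  Σ                 17,611.2597   135,658.9302
P = 17,611.2597; Macaulay duration = 135,658.9302 / 17,611.2597 = 7.70297 half-year periods = 3.85148 years.
Modified duration = D_Mac / (1 + y) = 3.85148 / 1.0555 = 3.64897 years.

3.649 years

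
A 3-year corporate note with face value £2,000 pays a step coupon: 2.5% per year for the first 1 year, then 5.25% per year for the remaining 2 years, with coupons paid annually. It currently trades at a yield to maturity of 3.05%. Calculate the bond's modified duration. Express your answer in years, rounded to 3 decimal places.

Periodic yield y = 0.0305. First find Macaulay duration:
  t   CF        PV=CF/(1+0.0305)^t    t·PV
  1        50.00        48.5201        48.5201
  2       105.00        98.8766       197.7531
  3     2,105.00     1,923.5705     5,770.7115
  Σ                  2,070.9672     6,016.9848
P = 2,070.9672; Macaulay duration = 6,016.9848 / 2,070.9672 = 2.90540 years.
Modified duration = D_Mac / (1 + y) = 2.90540 / 1.0305 = 2.81941 years.

2.819 years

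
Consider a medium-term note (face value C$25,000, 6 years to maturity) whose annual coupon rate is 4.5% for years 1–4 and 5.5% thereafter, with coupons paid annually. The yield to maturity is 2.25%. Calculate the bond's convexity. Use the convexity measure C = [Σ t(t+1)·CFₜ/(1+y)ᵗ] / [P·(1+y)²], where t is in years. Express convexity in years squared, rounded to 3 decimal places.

With y = 0.0225:
  t   CF        PV=CF/(1+0.0225)^t    t·PV        t(t+1)·PV
  1     1,125.00     1,100.2445     1,100.2445       2,200.4890
  2     1,125.00     1,076.0337     2,152.0675       6,456.2024
  3     1,125.00     1,052.3557     3,157.0672      12,628.2688
  4     1,125.00     1,029.1988     4,116.7951      20,583.9753
  5     1,375.00     1,230.2294     6,151.1472      36,906.8831
  6    26,375.00    23,078.7652   138,472.5910     969,308.1373
  Σ                 28,566.8273   155,149.9125   1,048,083.9559
P = 28,566.8273.
Convexity = Σ t(t+1)·PV / [P·(1+y)²] = 1,048,083.9559 / (28,566.8273 × 1.045506) = 35.09194.

35.092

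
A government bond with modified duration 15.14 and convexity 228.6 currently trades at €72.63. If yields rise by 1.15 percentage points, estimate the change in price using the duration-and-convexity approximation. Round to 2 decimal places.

Duration effect: -D_mod·Δy = -15.14 × (+0.0115) = -0.174110
Convexity effect: ½·C·(Δy)² = 0.5 × 228.6 × (0.0115)² = +0.015116175
ΔP/P ≈ -0.174110 + 0.015116175 = -0.158993825
ΔP ≈ 72.63 × (-0.158993825) = -11.54772150975.

-€11.55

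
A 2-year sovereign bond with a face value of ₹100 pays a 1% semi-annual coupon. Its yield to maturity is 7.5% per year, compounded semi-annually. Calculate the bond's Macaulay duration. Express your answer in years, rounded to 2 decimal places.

Periodic yield y = 0.0375. Discount each cash flow and weight by its period:
  t   CF        PV=CF/(1+0.0375)^t    t·PV
  1         0.50         0.4819         0.4819
  2         0.50         0.4645         0.9290
  3         0.50         0.4477         1.3432
  4       100.50        86.7388       346.9554
  Σ                     88.1330       349.7095
Price P = Σ PV = 88.1330.
Macaulay duration = Σ(t·PV) / P = 349.7095 / 88.1330 = 3.96797 half-year periods.
In years: 3.96797 / 2 = 1.98399 years.

1.98 years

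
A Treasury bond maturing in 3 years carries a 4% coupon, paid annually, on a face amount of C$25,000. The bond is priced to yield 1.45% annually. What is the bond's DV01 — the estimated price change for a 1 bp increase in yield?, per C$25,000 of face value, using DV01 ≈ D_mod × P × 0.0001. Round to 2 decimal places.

Periodic yield y = 0.0145.
  t   CF        PV=CF/(1+0.0145)^t    t·PV
  1     1,000.00       985.7072       985.7072
  2     1,000.00       971.6188     1,943.2375
  3    26,000.00    24,901.0233    74,703.0698
  Σ                 26,858.3493    77,632.0146
P = 26,858.3493; D_Mac = 2.89042 yrs; D_mod = 2.84911 yrs.
DV01 ≈ 2.84911 × 26,858.3493 × 0.0001 = 7.652244.

C$7.65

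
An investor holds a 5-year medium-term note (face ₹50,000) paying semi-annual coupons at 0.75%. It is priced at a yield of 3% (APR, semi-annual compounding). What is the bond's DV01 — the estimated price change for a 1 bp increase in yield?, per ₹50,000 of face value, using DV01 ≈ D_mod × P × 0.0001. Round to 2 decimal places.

₹21.68

Periodic yield y = 0.015.
  t   CF        PV=CF/(1+0.015)^t    t·PV
  1       187.50       184.7291       184.7291
  2       187.50       181.9991       363.9982
  3       187.50       179.3094       537.9283
  4       187.50       176.6595       706.6382
  5       187.50       174.0488       870.2441
  6       187.50       171.4767     1,028.8600
  7       187.50       168.9425     1,182.5977
  8       187.50       166.4458     1,331.5667
  9       187.50       163.9860     1,475.8744
  10   50,187.50    43,244.9242   432,449.2419
  Σ                 44,812.5212   440,131.6784
P = 44,812.5212; D_Mac = 9.82162 half-year periods = 4.91081 yrs; D_mod = 4.83824 yrs.
DV01 ≈ 4.83824 × 44,812.5212 × 0.0001 = 21.681363.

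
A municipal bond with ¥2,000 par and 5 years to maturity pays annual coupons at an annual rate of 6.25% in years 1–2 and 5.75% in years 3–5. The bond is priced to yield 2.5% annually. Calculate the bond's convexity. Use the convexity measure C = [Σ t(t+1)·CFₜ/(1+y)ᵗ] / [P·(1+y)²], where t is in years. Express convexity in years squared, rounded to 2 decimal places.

24.77

With y = 0.025:
  t   CF        PV=CF/(1+0.025)^t    t·PV        t(t+1)·PV
  1       125.00       121.9512       121.9512         243.9024
  2       125.00       118.9768       237.9536         713.8608
  3       115.00       106.7889       320.3668       1,281.4672
  4       115.00       104.1843       416.7373       2,083.6865
  5     2,115.00     1,869.3518     9,346.7591      56,080.5545
  Σ                  2,321.2531    10,443.7680      60,403.4715
P = 2,321.2531.
Convexity = Σ t(t+1)·PV / [P·(1+y)²] = 60,403.4715 / (2,321.2531 × 1.050625) = 24.76804.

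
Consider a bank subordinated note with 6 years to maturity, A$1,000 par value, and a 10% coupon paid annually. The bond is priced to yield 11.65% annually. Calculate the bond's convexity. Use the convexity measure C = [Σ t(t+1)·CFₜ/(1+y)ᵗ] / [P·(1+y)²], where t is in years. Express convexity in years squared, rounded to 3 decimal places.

With y = 0.1165:
  t   CF        PV=CF/(1+0.1165)^t    t·PV        t(t+1)·PV
  1       100.00        89.5656        89.5656         179.1312
  2       100.00        80.2200       160.4400         481.3199
  3       100.00        71.8495       215.5485         862.1941
  4       100.00        64.3525       257.4098       1,287.0490
  5       100.00        57.6377       288.1883       1,729.1299
  6     1,100.00       567.8587     3,407.1525      23,850.0674
  Σ                    931.4840     4,418.3047      28,388.8915
P = 931.4840.
Convexity = Σ t(t+1)·PV / [P·(1+y)²] = 28,388.8915 / (931.4840 × 1.246572) = 24.44869.

24.449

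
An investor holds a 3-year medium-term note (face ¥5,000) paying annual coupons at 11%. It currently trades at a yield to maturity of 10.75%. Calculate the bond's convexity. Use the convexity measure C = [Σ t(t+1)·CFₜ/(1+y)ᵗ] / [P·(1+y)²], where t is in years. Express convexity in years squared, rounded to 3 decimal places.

With y = 0.1075:
  t   CF        PV=CF/(1+0.1075)^t    t·PV        t(t+1)·PV
  1       550.00       496.6140       496.6140         993.2280
  2       550.00       448.4099       896.8199       2,690.4596
  3     5,550.00     4,085.6558    12,256.9675      49,027.8698
  Σ                  5,030.6797    13,650.4013      52,711.5574
P = 5,030.6797.
Convexity = Σ t(t+1)·PV / [P·(1+y)²] = 52,711.5574 / (5,030.6797 × 1.226556) = 8.54263.

8.543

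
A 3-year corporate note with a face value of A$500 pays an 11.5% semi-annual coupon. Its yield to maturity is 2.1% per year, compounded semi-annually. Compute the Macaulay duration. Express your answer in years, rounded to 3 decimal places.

2.669 years

Periodic yield y = 0.0105. Discount each cash flow and weight by its period:
  t   CF        PV=CF/(1+0.0105)^t    t·PV
  1        28.75        28.4513        28.4513
  2        28.75        28.1556        56.3113
  3        28.75        27.8631        83.5892
  4        28.75        27.5735       110.2942
  5        28.75        27.2870       136.4351
  6       528.75       496.6295     2,979.7767
  Σ                    635.9600     3,394.8578
Price P = Σ PV = 635.9600.
Macaulay duration = Σ(t·PV) / P = 3,394.8578 / 635.9600 = 5.33816 half-year periods.
In years: 5.33816 / 2 = 2.66908 years.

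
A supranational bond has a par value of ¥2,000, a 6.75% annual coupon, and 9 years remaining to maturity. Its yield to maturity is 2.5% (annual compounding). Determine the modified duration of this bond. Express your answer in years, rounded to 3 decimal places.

7.148 years

Periodic yield y = 0.025. First find Macaulay duration:
  t   CF        PV=CF/(1+0.025)^t    t·PV
  1       135.00       131.7073       131.7073
  2       135.00       128.4949       256.9899
  3       135.00       125.3609       376.0828
  4       135.00       122.3033       489.2133
  5       135.00       119.3203       596.6016
  6       135.00       116.4101       698.4605
  7       135.00       113.5708       794.9956
  8       135.00       110.8008       886.4063
  9     2,135.00     1,709.5551    15,385.9955
  Σ                  2,677.5236    19,616.4528
P = 2,677.5236; Macaulay duration = 19,616.4528 / 2,677.5236 = 7.32634 years.
Modified duration = D_Mac / (1 + y) = 7.32634 / 1.025 = 7.14765 years.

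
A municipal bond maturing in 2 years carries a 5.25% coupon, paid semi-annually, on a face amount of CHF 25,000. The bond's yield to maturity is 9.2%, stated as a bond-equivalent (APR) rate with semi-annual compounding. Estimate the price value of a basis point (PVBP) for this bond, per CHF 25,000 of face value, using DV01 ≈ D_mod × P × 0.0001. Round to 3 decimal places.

CHF 4.267

Periodic yield y = 0.046.
  t   CF        PV=CF/(1+0.046)^t    t·PV
  1       656.25       627.3901       627.3901
  2       656.25       599.7993     1,199.5986
  3       656.25       573.4219     1,720.2657
  4    25,656.25    21,432.1846    85,728.7383
  Σ                 23,232.7958    89,275.9926
P = 23,232.7958; D_Mac = 3.84267 half-year periods = 1.92134 yrs; D_mod = 1.83684 yrs.
DV01 ≈ 1.83684 × 23,232.7958 × 0.0001 = 4.267495.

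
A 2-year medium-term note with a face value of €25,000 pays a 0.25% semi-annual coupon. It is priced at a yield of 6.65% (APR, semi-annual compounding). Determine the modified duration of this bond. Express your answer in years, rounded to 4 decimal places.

Periodic yield y = 0.03325. First find Macaulay duration:
  t   CF        PV=CF/(1+0.03325)^t    t·PV
  1        31.25        30.2444        30.2444
  2        31.25        29.2711        58.5422
  3        31.25        28.3292        84.9875
  4    25,031.25    21,961.4435    87,845.7739
  Σ                 22,049.2881    88,019.5480
P = 22,049.2881; Macaulay duration = 88,019.5480 / 22,049.2881 = 3.99195 half-year periods = 1.99597 years.
Modified duration = D_Mac / (1 + y) = 1.99597 / 1.03325 = 1.93174 years.

1.9317 years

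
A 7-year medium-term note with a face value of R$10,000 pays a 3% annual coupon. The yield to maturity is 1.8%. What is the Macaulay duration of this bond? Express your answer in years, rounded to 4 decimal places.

Periodic yield y = 0.018. Discount each cash flow and weight by its year:
  t   CF        PV=CF/(1+0.018)^t    t·PV
  1       300.00       294.6955       294.6955
  2       300.00       289.4848       578.9695
  3       300.00       284.3662       853.0985
  4       300.00       279.3381     1,117.3523
  5       300.00       274.3989     1,371.9945
  6       300.00       269.5471     1,617.2823
  7    10,300.00     9,090.8141    63,635.6990
  Σ                 10,782.6446    69,469.0916
Price P = Σ PV = 10,782.6446.
Macaulay duration = Σ(t·PV) / P = 69,469.0916 / 10,782.6446 = 6.44268 years.

6.4427 years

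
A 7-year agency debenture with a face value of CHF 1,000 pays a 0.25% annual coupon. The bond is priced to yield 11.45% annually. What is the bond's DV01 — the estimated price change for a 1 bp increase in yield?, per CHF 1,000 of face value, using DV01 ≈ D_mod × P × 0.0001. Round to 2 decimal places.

Periodic yield y = 0.1145.
  t   CF        PV=CF/(1+0.1145)^t    t·PV
  1         2.50         2.2432         2.2432
  2         2.50         2.0127         4.0254
  3         2.50         1.8059         5.4178
  4         2.50         1.6204         6.4816
  5         2.50         1.4539         7.2696
  6         2.50         1.3045         7.8273
  7     1,002.50       469.3792     3,285.6546
  Σ                    479.8199     3,318.9194
P = 479.8199; D_Mac = 6.91701 yrs; D_mod = 6.20638 yrs.
DV01 ≈ 6.20638 × 479.8199 × 0.0001 = 0.297794.

CHF 0.30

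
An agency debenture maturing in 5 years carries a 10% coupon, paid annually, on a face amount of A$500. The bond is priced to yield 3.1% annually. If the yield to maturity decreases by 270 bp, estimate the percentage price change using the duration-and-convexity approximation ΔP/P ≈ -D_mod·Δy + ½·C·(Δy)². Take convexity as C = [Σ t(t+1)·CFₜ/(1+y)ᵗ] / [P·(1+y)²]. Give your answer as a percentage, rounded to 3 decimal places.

With y = 0.031:
  t   CF        PV=CF/(1+0.031)^t    t·PV        t(t+1)·PV
  1        50.00        48.4966        48.4966          96.9932
  2        50.00        47.0384        94.0768         282.2305
  3        50.00        45.6241       136.8722         547.4888
  4        50.00        44.2522       177.0090         885.0450
  5       550.00       472.1384     2,360.6922      14,164.1533
  Σ                    657.5498     2,817.1468      15,975.9108
P = 657.5498; D_Mac = 4.28431 yrs; D_mod = 4.15549 yrs; C = 22.85702.
Duration effect: -4.15549 × (-0.027) = +0.112198
Convexity effect: 0.5 × 22.85702 × (-0.027)² = +0.0083314
ΔP/P ≈ +0.112198 + 0.0083314 = +0.120530 = +12.0530%.

+12.053%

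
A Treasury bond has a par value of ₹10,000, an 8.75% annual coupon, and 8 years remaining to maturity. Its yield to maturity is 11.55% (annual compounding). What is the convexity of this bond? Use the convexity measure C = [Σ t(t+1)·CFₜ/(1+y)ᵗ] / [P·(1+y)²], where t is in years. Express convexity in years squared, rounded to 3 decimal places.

38.214

With y = 0.1155:
  t   CF        PV=CF/(1+0.1155)^t    t·PV        t(t+1)·PV
  1       875.00       784.4016       784.4016       1,568.8032
  2       875.00       703.1839     1,406.3678       4,219.1033
  3       875.00       630.3755     1,891.1265       7,564.5061
  4       875.00       565.1058     2,260.4231      11,302.1157
  5       875.00       506.5942     2,532.9708      15,197.8248
  6       875.00       454.1409     2,724.8453      19,073.9173
  7       875.00       407.1187     2,849.8308      22,798.6461
  8    10,875.00     4,535.9961    36,287.9685     326,591.7163
  Σ                  8,586.9166    50,737.9344     408,316.6329
P = 8,586.9166.
Convexity = Σ t(t+1)·PV / [P·(1+y)²] = 408,316.6329 / (8,586.9166 × 1.244340) = 38.21384.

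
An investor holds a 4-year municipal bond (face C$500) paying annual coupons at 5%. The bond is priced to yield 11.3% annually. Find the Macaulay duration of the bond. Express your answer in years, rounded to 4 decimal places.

3.6876 years

Periodic yield y = 0.113. Discount each cash flow and weight by its year:
  t   CF        PV=CF/(1+0.113)^t    t·PV
  1        25.00        22.4618        22.4618
  2        25.00        20.1813        40.3627
  3        25.00        18.1324        54.3971
  4       525.00       342.1201     1,368.4806
  Σ                    402.8957     1,485.7021
Price P = Σ PV = 402.8957.
Macaulay duration = Σ(t·PV) / P = 1,485.7021 / 402.8957 = 3.68756 years.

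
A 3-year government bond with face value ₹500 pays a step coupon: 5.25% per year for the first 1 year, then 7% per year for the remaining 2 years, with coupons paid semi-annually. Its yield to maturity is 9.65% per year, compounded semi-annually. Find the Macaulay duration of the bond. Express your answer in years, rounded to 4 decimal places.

Periodic yield y = 0.04825. Discount each cash flow and weight by its period:
  t   CF        PV=CF/(1+0.04825)^t    t·PV
  1       13.125        12.5209        12.5209
  2       13.125        11.9445        23.8891
  3       17.500        15.1930        45.5790
  4       17.500        14.4937        57.9747
  5       17.500        13.8265        69.1327
  6      517.500       390.0508     2,340.3046
  Σ                    458.0294     2,549.4009
Price P = Σ PV = 458.0294.
Macaulay duration = Σ(t·PV) / P = 2,549.4009 / 458.0294 = 5.56602 half-year periods.
In years: 5.56602 / 2 = 2.78301 years.

2.7830 years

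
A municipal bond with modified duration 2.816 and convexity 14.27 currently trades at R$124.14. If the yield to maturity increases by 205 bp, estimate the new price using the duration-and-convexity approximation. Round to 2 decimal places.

R$117.35

Duration effect: -D_mod·Δy = -2.816 × (+0.0205) = -0.057728
Convexity effect: ½·C·(Δy)² = 0.5 × 14.27 × (0.0205)² = +0.00299848375
ΔP/P ≈ -0.057728 + 0.00299848375 = -0.05472951625
New price ≈ 124.14 × (1 - 0.05472951625) = 117.345877852725.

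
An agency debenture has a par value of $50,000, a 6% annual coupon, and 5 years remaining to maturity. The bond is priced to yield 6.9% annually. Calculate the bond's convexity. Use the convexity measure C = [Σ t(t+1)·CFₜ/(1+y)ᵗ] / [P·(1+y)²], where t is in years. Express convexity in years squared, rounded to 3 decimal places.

With y = 0.069:
  t   CF        PV=CF/(1+0.069)^t    t·PV        t(t+1)·PV
  1     3,000.00     2,806.3611     2,806.3611       5,612.7222
  2     3,000.00     2,625.2208     5,250.4417      15,751.3251
  3     3,000.00     2,455.7725     7,367.3176      29,469.2705
  4     3,000.00     2,297.2615     9,189.0460      45,945.2300
  5    53,000.00    37,965.3444   189,826.7218   1,138,960.3311
  Σ                 48,149.9603   214,439.8882   1,235,738.8788
P = 48,149.9603.
Convexity = Σ t(t+1)·PV / [P·(1+y)²] = 1,235,738.8788 / (48,149.9603 × 1.142761) = 22.45822.

22.458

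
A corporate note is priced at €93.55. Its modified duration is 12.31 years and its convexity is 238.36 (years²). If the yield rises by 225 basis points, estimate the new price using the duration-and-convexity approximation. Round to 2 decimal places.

€73.28

Duration effect: -D_mod·Δy = -12.31 × (+0.0225) = -0.276975
Convexity effect: ½·C·(Δy)² = 0.5 × 238.36 × (0.0225)² = +0.060334875
ΔP/P ≈ -0.276975 + 0.060334875 = -0.216640125
New price ≈ 93.55 × (1 - 0.216640125) = 73.28331630625.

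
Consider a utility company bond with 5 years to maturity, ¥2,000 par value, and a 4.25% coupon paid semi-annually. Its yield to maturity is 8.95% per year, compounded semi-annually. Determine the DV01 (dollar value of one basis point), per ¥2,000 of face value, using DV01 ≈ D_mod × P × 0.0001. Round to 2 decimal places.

Periodic yield y = 0.04475.
  t   CF        PV=CF/(1+0.04475)^t    t·PV
  1        42.50        40.6796        40.6796
  2        42.50        38.9372        77.8743
  3        42.50        37.2693       111.8080
  4        42.50        35.6730       142.6919
  5        42.50        34.1450       170.7250
  6        42.50        32.6825       196.0947
  7        42.50        31.2826       218.9779
  8        42.50        29.9426       239.5410
  9        42.50        28.6601       257.9408
  10    2,042.50     1,318.3729    13,183.7290
  Σ                  1,627.6447    14,640.0623
P = 1,627.6447; D_Mac = 8.99463 half-year periods = 4.49732 yrs; D_mod = 4.30468 yrs.
DV01 ≈ 4.30468 × 1,627.6447 × 0.0001 = 0.700649.

¥0.70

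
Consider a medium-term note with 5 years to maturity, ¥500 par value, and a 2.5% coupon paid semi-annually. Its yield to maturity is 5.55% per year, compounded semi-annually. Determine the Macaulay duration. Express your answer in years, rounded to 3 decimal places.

Periodic yield y = 0.02775. Discount each cash flow and weight by its period:
  t   CF        PV=CF/(1+0.02775)^t    t·PV
  1         6.25         6.0812         6.0812
  2         6.25         5.9170        11.8341
  3         6.25         5.7573        17.2718
  4         6.25         5.6018        22.4073
  5         6.25         5.4506        27.2529
  6         6.25         5.3034        31.8205
  7         6.25         5.1602        36.1215
  8         6.25         5.0209        40.1671
  9         6.25         4.8853        43.9678
  10      506.25       385.0261     3,850.2611
  Σ                    434.2039     4,087.1854
Price P = Σ PV = 434.2039.
Macaulay duration = Σ(t·PV) / P = 4,087.1854 / 434.2039 = 9.41306 half-year periods.
In years: 9.41306 / 2 = 4.70653 years.

4.707 years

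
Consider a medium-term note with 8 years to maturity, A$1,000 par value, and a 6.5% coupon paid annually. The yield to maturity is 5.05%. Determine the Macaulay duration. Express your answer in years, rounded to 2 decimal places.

Periodic yield y = 0.0505. Discount each cash flow and weight by its year:
  t   CF        PV=CF/(1+0.0505)^t    t·PV
  1        65.00        61.8753        61.8753
  2        65.00        58.9008       117.8016
  3        65.00        56.0693       168.2079
  4        65.00        53.3739       213.4957
  5        65.00        50.8081       254.0406
  6        65.00        48.3656       290.1939
  7        65.00        46.0406       322.2842
  8     1,065.00       718.0938     5,744.7501
  Σ                  1,093.5275     7,172.6493
Price P = Σ PV = 1,093.5275.
Macaulay duration = Σ(t·PV) / P = 7,172.6493 / 1,093.5275 = 6.55919 years.

6.56 years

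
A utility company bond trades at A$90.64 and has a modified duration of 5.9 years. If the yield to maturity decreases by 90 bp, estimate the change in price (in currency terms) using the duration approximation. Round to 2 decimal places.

Duration approximation: ΔP/P ≈ -D_mod · Δy = -5.9 × (-0.009) = +0.053100.
ΔP ≈ 90.64 × (+0.053100) = +4.812984.

+A$4.81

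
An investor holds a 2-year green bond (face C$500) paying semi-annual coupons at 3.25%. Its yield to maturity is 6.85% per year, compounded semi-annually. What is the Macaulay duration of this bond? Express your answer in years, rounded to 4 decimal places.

1.9506 years

Periodic yield y = 0.03425. Discount each cash flow and weight by its period:
  t   CF        PV=CF/(1+0.03425)^t    t·PV
  1        8.125         7.8559         7.8559
  2        8.125         7.5958        15.1916
  3        8.125         7.3442        22.0327
  4      508.125       444.0874     1,776.3496
  Σ                    466.8833     1,821.4298
Price P = Σ PV = 466.8833.
Macaulay duration = Σ(t·PV) / P = 1,821.4298 / 466.8833 = 3.90125 half-year periods.
In years: 3.90125 / 2 = 1.95063 years.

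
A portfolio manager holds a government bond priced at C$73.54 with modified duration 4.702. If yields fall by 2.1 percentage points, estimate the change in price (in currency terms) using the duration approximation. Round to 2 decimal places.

+C$7.26

Duration approximation: ΔP/P ≈ -D_mod · Δy = -4.702 × (-0.021) = +0.098742.
ΔP ≈ 73.54 × (+0.098742) = +7.26148668.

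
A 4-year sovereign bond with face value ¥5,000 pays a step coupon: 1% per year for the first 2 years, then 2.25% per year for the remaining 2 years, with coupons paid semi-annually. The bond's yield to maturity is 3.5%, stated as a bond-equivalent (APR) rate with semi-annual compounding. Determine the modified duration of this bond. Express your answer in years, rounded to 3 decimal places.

Periodic yield y = 0.0175. First find Macaulay duration:
  t   CF        PV=CF/(1+0.0175)^t    t·PV
  1        25.00        24.5700        24.5700
  2        25.00        24.1474        48.2949
  3        25.00        23.7321        71.1964
  4        25.00        23.3240        93.2959
  5        56.25        51.5763       257.8817
  6        56.25        50.6893       304.1356
  7        56.25        49.8175       348.7222
  8     5,056.25     4,401.0185    35,208.1481
  Σ                  4,648.8751    36,356.2448
P = 4,648.8751; Macaulay duration = 36,356.2448 / 4,648.8751 = 7.82044 half-year periods = 3.91022 years.
Modified duration = D_Mac / (1 + y) = 3.91022 / 1.0175 = 3.84297 years.

3.843 years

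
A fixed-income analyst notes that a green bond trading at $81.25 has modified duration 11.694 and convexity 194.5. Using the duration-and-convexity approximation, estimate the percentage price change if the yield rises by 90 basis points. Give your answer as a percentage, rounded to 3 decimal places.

-9.737%

Duration effect: -D_mod·Δy = -11.694 × (+0.009) = -0.105246
Convexity effect: ½·C·(Δy)² = 0.5 × 194.5 × (0.009)² = +0.00787725
ΔP/P ≈ -0.105246 + 0.00787725 = -0.09736875
= -9.736875%.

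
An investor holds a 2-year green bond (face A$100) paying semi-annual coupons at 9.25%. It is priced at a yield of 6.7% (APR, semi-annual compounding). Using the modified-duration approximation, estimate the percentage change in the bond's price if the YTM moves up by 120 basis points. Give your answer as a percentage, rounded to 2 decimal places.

-2.18%

Periodic yield y = 0.0335. Modified duration first:
  t   CF        PV=CF/(1+0.0335)^t    t·PV
  1        4.625         4.4751         4.4751
  2        4.625         4.3300         8.6601
  3        4.625         4.1897        12.5690
  4      104.625        91.7051       366.8204
  Σ                    104.6999       392.5246
P = 104.6999; D_Mac = 3.74904 half-year periods = 1.87452 yrs; D_mod = 1.87452/(1+0.0335) = 1.81376 yrs.
ΔP/P ≈ -D_mod · Δy = -1.81376 × (+0.012) = -0.021765 = -2.1765%.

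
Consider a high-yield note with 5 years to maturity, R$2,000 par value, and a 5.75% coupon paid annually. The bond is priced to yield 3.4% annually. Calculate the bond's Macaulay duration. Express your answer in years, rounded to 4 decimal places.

Periodic yield y = 0.034. Discount each cash flow and weight by its year:
  t   CF        PV=CF/(1+0.034)^t    t·PV
  1       115.00       111.2186       111.2186
  2       115.00       107.5615       215.1230
  3       115.00       104.0246       312.0739
  4       115.00       100.6041       402.4164
  5     2,115.00     1,789.4010     8,947.0050
  Σ                  2,212.8098     9,987.8369
Price P = Σ PV = 2,212.8098.
Macaulay duration = Σ(t·PV) / P = 9,987.8369 / 2,212.8098 = 4.51364 years.

4.5136 years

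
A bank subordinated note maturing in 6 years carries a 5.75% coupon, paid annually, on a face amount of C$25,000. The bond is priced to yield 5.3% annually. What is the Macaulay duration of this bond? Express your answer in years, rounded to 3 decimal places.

Periodic yield y = 0.053. Discount each cash flow and weight by its year:
  t   CF        PV=CF/(1+0.053)^t    t·PV
  1     1,437.50     1,365.1472     1,365.1472
  2     1,437.50     1,296.4361     2,592.8722
  3     1,437.50     1,231.1834     3,693.5501
  4     1,437.50     1,169.2150     4,676.8599
  5     1,437.50     1,110.3656     5,551.8280
  6    26,437.50    19,393.2304   116,359.3825
  Σ                 25,565.5776   134,239.6399
Price P = Σ PV = 25,565.5776.
Macaulay duration = Σ(t·PV) / P = 134,239.6399 / 25,565.5776 = 5.25080 years.

5.251 years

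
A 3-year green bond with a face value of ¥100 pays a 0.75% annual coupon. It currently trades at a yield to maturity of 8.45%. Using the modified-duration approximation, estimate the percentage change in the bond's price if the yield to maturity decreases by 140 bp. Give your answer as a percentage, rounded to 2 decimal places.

+3.84%

Periodic yield y = 0.0845. Modified duration first:
  t   CF        PV=CF/(1+0.0845)^t    t·PV
  1         0.75         0.6916         0.6916
  2         0.75         0.6377         1.2754
  3       100.75        78.9871       236.9614
  Σ                     80.3164       238.9283
P = 80.3164; D_Mac = 2.97484 yrs; D_mod = 2.97484/(1+0.0845) = 2.74305 yrs.
ΔP/P ≈ -D_mod · Δy = -2.74305 × (-0.014) = +0.038403 = +3.8403%.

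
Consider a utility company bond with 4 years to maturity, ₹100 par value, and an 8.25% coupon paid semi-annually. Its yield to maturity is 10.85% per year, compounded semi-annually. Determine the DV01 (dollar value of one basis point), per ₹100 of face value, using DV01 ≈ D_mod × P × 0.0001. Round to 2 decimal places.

₹0.03

Periodic yield y = 0.05425.
  t   CF        PV=CF/(1+0.05425)^t    t·PV
  1        4.125         3.9127         3.9127
  2        4.125         3.7114         7.4228
  3        4.125         3.5204        10.5612
  4        4.125         3.3393        13.3570
  5        4.125         3.1674        15.8371
  6        4.125         3.0044        18.0266
  7        4.125         2.8498        19.9488
  8      104.125        68.2348       545.8787
  Σ                     91.7403       634.9449
P = 91.7403; D_Mac = 6.92111 half-year periods = 3.46056 yrs; D_mod = 3.28248 yrs.
DV01 ≈ 3.28248 × 91.7403 × 0.0001 = 0.030114.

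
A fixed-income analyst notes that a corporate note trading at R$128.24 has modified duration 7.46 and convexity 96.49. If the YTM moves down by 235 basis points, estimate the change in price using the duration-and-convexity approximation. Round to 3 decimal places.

+R$25.898

Duration effect: -D_mod·Δy = -7.46 × (-0.0235) = +0.175310
Convexity effect: ½·C·(Δy)² = 0.5 × 96.49 × (-0.0235)² = +0.02664330125
ΔP/P ≈ +0.175310 + 0.02664330125 = +0.20195330125
ΔP ≈ 128.24 × (+0.20195330125) = +25.8984913523.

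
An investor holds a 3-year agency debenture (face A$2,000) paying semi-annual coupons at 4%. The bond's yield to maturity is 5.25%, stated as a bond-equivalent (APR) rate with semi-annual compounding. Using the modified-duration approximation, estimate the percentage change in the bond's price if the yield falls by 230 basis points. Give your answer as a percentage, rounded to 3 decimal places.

+6.396%

Periodic yield y = 0.02625. Modified duration first:
  t   CF        PV=CF/(1+0.02625)^t    t·PV
  1        40.00        38.9769        38.9769
  2        40.00        37.9799        75.9598
  3        40.00        37.0084       111.0252
  4        40.00        36.0618       144.2472
  5        40.00        35.1394       175.6969
  6     2,040.00     1,746.2690    10,477.6141
  Σ                  1,931.4353    11,023.5200
P = 1,931.4353; D_Mac = 5.70742 half-year periods = 2.85371 yrs; D_mod = 2.85371/(1+0.02625) = 2.78072 yrs.
ΔP/P ≈ -D_mod · Δy = -2.78072 × (-0.023) = +0.063957 = +6.3957%.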